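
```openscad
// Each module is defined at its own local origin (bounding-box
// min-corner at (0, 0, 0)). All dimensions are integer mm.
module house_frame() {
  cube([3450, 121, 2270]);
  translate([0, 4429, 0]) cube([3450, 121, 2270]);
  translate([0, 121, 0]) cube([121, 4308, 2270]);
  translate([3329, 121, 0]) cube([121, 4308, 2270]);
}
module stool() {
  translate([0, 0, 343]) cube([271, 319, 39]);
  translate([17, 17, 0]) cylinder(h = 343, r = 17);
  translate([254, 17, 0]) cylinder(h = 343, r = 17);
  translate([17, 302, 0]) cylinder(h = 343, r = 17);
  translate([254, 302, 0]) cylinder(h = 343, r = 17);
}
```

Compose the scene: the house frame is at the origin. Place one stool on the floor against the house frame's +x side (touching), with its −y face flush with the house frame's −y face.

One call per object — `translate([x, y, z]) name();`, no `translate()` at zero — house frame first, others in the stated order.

house_frame();
translate([3450, 0, 0]) stool();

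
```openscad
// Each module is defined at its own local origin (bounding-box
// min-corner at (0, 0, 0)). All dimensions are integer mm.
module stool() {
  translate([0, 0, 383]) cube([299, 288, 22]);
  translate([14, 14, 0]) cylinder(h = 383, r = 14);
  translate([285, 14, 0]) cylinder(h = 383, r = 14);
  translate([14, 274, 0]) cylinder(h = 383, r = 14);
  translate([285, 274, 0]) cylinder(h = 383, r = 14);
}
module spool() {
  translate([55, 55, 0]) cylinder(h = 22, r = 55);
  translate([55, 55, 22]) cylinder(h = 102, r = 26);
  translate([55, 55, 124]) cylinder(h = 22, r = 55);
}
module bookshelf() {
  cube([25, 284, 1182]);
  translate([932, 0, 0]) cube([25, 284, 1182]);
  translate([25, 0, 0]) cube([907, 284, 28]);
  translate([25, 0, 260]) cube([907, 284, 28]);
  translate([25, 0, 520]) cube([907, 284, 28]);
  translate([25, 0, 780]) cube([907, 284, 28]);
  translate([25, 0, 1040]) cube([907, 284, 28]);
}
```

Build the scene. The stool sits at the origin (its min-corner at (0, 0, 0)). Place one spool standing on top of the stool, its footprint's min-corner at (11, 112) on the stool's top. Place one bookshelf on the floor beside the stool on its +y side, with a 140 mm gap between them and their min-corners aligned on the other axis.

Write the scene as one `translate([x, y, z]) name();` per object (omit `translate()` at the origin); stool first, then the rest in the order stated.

stool();
translate([11, 112, 405]) spool();
translate([0, 428, 0]) bookshelf();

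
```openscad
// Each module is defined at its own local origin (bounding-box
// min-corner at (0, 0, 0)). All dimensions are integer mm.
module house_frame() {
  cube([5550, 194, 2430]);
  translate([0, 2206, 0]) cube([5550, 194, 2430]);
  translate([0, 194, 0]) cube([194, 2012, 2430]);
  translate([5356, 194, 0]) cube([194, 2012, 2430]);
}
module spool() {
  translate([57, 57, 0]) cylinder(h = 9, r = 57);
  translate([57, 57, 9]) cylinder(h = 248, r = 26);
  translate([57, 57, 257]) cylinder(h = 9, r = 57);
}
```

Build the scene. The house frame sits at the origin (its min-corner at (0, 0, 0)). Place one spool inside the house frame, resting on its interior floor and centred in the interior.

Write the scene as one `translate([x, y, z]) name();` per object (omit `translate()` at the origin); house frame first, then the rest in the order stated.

house_frame();
translate([2718, 1143, 0]) spool();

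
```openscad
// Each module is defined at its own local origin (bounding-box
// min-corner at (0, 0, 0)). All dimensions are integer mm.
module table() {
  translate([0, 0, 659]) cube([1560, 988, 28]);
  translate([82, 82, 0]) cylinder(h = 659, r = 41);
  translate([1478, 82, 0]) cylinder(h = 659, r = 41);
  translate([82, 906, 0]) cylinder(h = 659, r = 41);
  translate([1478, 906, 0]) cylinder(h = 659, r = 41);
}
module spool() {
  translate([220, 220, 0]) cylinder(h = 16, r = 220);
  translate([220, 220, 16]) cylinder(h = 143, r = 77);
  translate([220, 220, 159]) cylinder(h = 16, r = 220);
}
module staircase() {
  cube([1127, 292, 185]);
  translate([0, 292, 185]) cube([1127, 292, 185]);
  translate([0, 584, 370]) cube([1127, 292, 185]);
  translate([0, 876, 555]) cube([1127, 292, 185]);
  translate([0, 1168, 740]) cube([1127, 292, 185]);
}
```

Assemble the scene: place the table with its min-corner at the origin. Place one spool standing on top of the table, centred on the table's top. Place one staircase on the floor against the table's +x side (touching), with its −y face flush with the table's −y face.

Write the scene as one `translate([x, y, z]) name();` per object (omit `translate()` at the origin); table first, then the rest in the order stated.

table();
translate([560, 274, 687]) spool();
translate([1560, 0, 0]) staircase();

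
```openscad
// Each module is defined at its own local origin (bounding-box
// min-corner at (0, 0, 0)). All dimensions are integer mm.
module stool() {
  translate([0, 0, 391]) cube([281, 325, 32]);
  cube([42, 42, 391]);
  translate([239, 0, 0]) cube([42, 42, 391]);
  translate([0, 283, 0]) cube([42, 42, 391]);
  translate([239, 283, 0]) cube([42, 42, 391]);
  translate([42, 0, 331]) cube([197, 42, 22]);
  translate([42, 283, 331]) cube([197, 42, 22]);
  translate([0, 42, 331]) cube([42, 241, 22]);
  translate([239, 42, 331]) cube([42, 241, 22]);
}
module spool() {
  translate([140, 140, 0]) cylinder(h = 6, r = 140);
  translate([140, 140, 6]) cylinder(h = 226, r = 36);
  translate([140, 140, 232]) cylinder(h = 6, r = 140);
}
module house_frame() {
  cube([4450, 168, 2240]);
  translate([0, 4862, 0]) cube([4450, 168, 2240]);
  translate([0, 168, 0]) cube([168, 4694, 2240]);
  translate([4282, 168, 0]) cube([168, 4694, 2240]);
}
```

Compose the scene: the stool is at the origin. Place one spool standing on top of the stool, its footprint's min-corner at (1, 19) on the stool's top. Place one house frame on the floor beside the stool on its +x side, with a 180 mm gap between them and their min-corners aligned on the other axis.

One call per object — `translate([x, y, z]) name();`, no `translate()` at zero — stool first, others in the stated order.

stool();
translate([1, 19, 423]) spool();
translate([461, 0, 0]) house_frame();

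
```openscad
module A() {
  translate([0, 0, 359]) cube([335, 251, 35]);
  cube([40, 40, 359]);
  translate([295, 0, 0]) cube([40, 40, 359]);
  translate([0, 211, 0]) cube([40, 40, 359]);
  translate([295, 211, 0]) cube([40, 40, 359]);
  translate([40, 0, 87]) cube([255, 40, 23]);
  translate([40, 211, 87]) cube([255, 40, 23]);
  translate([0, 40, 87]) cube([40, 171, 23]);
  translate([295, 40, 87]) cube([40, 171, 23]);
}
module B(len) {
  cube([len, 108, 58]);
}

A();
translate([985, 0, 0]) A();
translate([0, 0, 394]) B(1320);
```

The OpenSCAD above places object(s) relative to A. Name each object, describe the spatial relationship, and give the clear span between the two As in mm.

A is a stool. B is a beam. A beam spans the tops of two stools. The clear span between the two stools is 650 mm.

Second stool starts at x = 985; first ends at x = 335; clear span = 985 − 335 = 650 mm.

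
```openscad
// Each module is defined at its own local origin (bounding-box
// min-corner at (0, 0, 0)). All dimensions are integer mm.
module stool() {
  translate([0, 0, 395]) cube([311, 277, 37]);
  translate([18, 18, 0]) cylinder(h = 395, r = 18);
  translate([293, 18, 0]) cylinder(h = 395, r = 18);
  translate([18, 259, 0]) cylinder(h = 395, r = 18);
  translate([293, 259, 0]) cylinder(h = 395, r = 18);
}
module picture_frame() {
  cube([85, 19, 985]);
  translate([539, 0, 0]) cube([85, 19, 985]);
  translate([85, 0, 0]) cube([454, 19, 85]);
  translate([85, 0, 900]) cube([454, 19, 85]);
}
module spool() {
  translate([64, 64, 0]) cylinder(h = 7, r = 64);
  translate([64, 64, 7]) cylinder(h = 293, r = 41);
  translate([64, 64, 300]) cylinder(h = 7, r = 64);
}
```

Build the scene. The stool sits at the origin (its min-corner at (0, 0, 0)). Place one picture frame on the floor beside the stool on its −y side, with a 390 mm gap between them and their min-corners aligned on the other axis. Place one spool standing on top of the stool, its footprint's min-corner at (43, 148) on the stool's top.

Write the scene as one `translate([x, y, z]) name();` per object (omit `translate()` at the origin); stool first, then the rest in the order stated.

stool();
translate([0, -409, 0]) picture_frame();
translate([43, 148, 432]) spool();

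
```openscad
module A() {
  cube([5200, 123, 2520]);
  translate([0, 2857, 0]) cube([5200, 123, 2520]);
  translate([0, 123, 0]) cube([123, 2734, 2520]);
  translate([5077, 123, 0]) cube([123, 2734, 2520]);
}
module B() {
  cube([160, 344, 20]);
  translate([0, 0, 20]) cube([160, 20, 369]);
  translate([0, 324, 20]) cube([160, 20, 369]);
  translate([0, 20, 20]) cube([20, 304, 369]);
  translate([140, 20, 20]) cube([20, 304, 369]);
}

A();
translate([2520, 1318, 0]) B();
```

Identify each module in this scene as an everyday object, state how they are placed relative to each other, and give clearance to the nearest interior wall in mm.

A is a house frame. B is an open box. The open box sits inside the house frame, centred. The clearance to the nearest interior wall is 1195 mm.

Clearances: x = 2397, y = 1195; minimum 1195 mm.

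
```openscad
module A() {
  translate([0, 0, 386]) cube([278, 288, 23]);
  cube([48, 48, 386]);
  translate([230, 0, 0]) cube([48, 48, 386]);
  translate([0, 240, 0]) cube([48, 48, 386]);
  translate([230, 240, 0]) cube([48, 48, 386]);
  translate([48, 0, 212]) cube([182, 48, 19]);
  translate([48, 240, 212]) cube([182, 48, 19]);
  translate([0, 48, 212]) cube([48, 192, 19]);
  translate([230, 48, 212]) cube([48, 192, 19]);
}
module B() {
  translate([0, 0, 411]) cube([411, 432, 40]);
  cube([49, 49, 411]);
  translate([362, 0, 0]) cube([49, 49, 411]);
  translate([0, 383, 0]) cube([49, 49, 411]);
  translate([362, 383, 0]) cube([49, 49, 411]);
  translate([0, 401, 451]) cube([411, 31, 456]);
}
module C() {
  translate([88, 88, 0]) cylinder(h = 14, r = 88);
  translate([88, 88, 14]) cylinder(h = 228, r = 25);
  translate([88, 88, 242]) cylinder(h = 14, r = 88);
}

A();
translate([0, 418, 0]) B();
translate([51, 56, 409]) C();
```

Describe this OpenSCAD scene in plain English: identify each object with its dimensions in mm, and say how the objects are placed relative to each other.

A is a simple wooden stool: a rectangular seat 278 mm (x) by 288 mm (y), 23 mm thick, top face at z = 409 mm, on four square legs, each 48×48 mm in cross-section. The legs rest on z = 0, each flush with a corner of the seat. Four stretchers, 48 mm wide and 19 mm tall, connect adjacent legs with their undersides at z = 212 mm, each running between the inner faces of the legs it joins and aligned with the legs' outer faces on the other axis.

B is a chair: 411×432 mm seat, 40 mm thick, top at z = 451 mm, on four 49 mm square corner legs flush with the seat edges. A 31 mm thick backrest slab spans the full seat width, extending 456 mm above the seat top, its back face flush with the seat's +y edge.

C is a spool: two coaxial disc flanges of radius 88 mm and thickness 14 mm, joined by a core cylinder of radius 25 mm and height 228 mm. The lower flange rests on z = 0 and the three cylinders share a vertical axis.

The chair is on the floor beside the stool on its +y side. The spool is on top of the stool, centred.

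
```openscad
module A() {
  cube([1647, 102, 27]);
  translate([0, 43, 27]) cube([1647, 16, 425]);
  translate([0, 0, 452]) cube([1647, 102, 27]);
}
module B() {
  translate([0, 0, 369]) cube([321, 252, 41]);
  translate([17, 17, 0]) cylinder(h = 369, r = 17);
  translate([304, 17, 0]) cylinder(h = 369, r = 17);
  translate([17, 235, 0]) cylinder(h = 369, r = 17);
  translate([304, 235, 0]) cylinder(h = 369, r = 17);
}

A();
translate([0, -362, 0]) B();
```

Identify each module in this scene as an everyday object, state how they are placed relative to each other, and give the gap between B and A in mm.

The stool's nearest face is 110 mm from the I-beam's −y face.

A is an I-beam. B is a stool. The stool is on the floor beside the I-beam on its −y side. The gap between the stool and the I-beam is 110 mm.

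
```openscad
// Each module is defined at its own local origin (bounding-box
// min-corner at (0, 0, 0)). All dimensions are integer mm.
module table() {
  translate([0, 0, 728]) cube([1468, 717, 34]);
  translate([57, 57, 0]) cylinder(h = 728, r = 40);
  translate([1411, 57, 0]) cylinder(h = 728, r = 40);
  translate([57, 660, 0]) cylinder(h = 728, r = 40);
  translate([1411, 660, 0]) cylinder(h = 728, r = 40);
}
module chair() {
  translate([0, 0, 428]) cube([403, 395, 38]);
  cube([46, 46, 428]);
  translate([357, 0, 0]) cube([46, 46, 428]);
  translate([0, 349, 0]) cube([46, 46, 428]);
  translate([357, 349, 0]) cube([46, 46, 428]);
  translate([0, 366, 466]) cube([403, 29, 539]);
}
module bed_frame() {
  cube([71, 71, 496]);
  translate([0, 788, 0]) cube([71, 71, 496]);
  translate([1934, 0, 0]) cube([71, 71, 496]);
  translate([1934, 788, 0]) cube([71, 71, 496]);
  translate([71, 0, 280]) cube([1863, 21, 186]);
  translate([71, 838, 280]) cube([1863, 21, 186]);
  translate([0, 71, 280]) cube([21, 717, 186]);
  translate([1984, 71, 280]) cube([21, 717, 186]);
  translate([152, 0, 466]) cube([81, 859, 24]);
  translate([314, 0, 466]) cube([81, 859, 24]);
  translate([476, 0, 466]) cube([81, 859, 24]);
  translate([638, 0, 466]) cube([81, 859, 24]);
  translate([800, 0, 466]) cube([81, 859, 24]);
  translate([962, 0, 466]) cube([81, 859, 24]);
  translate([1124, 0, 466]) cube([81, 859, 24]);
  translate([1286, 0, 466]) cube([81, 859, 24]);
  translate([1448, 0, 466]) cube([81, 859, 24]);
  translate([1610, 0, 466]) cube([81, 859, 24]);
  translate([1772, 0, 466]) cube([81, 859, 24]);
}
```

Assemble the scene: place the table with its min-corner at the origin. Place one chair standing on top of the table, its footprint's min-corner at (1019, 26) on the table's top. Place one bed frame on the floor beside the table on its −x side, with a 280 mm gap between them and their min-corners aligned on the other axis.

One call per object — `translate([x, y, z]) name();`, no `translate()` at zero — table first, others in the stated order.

table();
translate([1019, 26, 762]) chair();
translate([-2285, 0, 0]) bed_frame();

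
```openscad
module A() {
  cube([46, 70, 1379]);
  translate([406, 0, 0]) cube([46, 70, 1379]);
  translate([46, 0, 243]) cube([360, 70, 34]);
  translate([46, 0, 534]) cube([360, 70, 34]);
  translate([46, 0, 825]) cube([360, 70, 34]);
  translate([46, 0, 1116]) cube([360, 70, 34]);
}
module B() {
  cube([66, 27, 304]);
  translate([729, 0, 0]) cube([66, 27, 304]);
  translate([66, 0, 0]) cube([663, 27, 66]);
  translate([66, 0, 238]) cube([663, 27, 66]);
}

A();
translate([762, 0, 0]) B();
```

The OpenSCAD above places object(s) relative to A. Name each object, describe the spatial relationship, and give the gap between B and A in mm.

A is a ladder. B is a picture frame. The picture frame is on the floor beside the ladder on its +x side. The gap between the picture frame and the ladder is 310 mm.

The picture frame's nearest face is 310 mm from the ladder's +x face.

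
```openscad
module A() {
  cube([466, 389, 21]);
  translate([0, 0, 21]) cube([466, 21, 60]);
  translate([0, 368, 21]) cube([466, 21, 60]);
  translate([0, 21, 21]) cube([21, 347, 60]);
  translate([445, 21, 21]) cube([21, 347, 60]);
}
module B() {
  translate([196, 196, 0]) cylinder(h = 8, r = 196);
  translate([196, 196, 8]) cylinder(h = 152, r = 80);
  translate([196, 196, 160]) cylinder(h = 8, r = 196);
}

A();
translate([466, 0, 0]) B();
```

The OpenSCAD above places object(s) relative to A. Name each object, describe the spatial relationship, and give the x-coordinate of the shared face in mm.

The open box's +x face and the spool's −x face are both at x = 466 mm.

A is an open box. B is a spool. The spool is against the open box's +x side, with their −y faces flush. The x-coordinate of the shared face is 466 mm.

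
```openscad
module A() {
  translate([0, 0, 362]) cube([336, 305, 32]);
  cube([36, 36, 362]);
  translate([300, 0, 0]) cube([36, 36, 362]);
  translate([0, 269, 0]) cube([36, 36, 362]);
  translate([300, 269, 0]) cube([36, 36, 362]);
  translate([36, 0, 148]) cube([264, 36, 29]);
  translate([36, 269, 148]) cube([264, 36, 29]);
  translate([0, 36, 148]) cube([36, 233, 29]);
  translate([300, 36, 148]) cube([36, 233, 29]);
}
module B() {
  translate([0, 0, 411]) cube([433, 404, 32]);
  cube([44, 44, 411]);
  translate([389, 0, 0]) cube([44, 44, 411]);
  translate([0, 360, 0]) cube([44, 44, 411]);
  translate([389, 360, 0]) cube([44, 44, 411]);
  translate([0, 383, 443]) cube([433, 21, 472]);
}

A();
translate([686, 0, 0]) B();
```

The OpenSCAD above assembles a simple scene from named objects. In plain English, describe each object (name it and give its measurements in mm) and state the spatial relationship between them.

A is a simple wooden stool: a rectangular seat 336 mm (x) by 305 mm (y), 32 mm thick, top face at z = 394 mm, on four square legs, each 36×36 mm in cross-section. The legs rest on z = 0, each flush with a corner of the seat. Four stretchers, 36 mm wide and 29 mm tall, connect adjacent legs with their undersides at z = 148 mm, each running between the inner faces of the legs it joins and aligned with the legs' outer faces on the other axis.

B is a chair: 433×404 mm seat, 32 mm thick, top at z = 443 mm, on four 44 mm square corner legs flush with the seat edges. A 21 mm thick backrest slab spans the full seat width, extending 472 mm above the seat top, its back face flush with the seat's +y edge.

The chair is on the floor beside the stool on its +x side.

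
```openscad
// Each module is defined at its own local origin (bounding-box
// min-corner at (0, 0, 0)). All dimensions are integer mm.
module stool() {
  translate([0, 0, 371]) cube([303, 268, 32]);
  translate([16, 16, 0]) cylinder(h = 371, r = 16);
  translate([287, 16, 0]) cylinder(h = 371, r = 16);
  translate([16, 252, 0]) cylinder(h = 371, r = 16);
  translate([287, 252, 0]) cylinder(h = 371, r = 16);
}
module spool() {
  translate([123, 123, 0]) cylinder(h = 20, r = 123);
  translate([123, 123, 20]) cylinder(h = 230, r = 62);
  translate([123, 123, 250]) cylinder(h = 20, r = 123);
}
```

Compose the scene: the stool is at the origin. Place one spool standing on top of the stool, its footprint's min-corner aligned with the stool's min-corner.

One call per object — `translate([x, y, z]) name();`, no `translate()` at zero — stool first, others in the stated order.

stool();
translate([0, 0, 403]) spool();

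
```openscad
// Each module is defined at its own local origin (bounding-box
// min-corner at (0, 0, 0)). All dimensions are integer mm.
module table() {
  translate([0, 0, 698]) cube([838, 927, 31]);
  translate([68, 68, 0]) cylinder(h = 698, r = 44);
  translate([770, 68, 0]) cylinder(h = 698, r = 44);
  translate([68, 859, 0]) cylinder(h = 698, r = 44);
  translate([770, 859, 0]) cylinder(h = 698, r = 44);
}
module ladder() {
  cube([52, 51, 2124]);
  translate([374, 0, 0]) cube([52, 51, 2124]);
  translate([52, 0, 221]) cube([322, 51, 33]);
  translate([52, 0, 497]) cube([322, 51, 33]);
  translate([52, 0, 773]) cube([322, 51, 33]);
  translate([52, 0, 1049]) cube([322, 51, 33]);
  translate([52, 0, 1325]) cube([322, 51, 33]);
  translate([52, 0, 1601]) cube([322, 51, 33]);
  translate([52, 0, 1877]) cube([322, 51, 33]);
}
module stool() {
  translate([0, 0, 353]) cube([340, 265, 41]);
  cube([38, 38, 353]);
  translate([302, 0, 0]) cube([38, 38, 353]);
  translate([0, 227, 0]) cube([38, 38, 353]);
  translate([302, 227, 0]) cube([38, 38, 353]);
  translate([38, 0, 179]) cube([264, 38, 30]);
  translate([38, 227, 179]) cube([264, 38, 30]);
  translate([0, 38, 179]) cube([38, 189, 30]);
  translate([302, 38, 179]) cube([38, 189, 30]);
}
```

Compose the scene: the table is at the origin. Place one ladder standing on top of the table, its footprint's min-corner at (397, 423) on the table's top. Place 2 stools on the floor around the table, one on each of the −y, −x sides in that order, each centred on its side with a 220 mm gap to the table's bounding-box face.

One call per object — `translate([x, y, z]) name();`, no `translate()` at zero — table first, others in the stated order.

table();
translate([397, 423, 729]) ladder();
translate([249, -485, 0]) stool();
translate([-560, 331, 0]) stool();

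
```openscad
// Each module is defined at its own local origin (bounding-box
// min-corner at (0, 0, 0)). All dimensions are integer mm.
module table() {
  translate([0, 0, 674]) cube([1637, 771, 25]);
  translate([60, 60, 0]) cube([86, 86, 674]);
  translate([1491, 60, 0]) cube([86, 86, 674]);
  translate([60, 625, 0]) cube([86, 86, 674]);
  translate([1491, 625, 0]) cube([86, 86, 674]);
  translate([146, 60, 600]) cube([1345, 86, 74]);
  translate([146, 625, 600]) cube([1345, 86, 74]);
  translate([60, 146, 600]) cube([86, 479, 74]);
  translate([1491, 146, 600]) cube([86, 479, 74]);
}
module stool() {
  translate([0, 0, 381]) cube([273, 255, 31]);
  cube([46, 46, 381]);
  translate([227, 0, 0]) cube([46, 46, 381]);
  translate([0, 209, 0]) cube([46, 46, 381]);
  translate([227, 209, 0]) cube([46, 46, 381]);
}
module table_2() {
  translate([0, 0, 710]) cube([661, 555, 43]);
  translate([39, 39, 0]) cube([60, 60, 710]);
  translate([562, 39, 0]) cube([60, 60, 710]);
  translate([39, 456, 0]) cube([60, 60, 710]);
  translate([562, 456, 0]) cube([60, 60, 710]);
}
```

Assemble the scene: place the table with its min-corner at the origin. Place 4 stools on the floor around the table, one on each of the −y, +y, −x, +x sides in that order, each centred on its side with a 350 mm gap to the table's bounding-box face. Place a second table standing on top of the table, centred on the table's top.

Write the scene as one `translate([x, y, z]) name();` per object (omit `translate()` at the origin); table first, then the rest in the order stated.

table();
translate([682, -605, 0]) stool();
translate([682, 1121, 0]) stool();
translate([-623, 258, 0]) stool();
translate([1987, 258, 0]) stool();
translate([488, 108, 699]) table_2();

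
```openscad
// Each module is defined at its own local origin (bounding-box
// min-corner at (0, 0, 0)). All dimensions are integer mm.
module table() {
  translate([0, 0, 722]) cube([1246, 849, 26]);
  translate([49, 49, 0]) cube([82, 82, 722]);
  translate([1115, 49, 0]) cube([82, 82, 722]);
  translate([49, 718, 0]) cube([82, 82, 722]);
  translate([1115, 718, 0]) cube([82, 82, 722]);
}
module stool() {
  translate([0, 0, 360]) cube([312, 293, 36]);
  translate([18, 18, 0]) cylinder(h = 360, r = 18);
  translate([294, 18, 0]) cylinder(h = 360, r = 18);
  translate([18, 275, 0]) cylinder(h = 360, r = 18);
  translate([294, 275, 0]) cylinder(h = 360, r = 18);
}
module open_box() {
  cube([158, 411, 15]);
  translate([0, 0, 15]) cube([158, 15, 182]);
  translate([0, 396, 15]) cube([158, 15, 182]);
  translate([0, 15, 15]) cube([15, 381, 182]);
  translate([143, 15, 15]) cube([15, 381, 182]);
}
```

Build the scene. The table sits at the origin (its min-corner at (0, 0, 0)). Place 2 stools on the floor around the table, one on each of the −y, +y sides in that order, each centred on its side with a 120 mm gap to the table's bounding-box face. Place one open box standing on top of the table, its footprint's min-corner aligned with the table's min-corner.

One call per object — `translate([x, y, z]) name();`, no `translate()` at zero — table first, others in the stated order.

table();
translate([467, -413, 0]) stool();
translate([467, 969, 0]) stool();
translate([0, 0, 748]) open_box();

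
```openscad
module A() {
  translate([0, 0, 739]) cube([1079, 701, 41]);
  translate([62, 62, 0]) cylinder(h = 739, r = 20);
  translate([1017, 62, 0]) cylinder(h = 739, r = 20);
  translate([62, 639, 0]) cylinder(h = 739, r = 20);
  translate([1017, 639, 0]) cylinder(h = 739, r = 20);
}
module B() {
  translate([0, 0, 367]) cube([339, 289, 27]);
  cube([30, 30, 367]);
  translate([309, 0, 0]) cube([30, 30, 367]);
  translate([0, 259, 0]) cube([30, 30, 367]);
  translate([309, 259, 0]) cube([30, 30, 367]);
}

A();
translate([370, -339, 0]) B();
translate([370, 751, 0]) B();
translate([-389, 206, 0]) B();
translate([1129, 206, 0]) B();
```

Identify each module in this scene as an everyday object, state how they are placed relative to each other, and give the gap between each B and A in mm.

A is a table. B is a stool. Four stools sit around the table at the −y, +y, −x, +x sides. The gap between each stool and the table is 50 mm.

Each stool's nearest face is 50 mm from the table's bounding box.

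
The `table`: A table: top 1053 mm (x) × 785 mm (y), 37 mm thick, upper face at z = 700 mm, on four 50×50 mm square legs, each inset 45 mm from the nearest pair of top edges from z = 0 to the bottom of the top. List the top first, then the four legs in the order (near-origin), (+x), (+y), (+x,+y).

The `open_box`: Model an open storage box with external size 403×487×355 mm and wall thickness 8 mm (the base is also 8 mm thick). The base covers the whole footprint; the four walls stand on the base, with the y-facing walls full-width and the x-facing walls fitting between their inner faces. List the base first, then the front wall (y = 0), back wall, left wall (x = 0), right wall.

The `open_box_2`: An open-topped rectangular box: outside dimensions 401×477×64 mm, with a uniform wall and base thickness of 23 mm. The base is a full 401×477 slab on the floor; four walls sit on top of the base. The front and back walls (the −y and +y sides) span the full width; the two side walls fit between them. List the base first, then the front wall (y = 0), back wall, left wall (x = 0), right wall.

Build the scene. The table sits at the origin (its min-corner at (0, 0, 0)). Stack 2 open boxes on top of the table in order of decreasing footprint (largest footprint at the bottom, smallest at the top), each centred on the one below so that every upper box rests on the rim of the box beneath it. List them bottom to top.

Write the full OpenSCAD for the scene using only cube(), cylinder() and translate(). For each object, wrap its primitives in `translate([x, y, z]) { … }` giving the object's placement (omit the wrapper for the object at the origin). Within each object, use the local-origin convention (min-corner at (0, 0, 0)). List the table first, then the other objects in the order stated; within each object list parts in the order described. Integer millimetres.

translate([0, 0, 663]) cube([1053, 785, 37]);
translate([45, 45, 0]) cube([50, 50, 663]);
translate([958, 45, 0]) cube([50, 50, 663]);
translate([45, 690, 0]) cube([50, 50, 663]);
translate([958, 690, 0]) cube([50, 50, 663]);
translate([325, 149, 700]) {
  cube([403, 487, 8]);
  translate([0, 0, 8]) cube([403, 8, 347]);
  translate([0, 479, 8]) cube([403, 8, 347]);
  translate([0, 8, 8]) cube([8, 471, 347]);
  translate([395, 8, 8]) cube([8, 471, 347]);
}
translate([326, 154, 1055]) {
  cube([401, 477, 23]);
  translate([0, 0, 23]) cube([401, 23, 41]);
  translate([0, 454, 23]) cube([401, 23, 41]);
  translate([0, 23, 23]) cube([23, 431, 41]);
  translate([378, 23, 23]) cube([23, 431, 41]);
}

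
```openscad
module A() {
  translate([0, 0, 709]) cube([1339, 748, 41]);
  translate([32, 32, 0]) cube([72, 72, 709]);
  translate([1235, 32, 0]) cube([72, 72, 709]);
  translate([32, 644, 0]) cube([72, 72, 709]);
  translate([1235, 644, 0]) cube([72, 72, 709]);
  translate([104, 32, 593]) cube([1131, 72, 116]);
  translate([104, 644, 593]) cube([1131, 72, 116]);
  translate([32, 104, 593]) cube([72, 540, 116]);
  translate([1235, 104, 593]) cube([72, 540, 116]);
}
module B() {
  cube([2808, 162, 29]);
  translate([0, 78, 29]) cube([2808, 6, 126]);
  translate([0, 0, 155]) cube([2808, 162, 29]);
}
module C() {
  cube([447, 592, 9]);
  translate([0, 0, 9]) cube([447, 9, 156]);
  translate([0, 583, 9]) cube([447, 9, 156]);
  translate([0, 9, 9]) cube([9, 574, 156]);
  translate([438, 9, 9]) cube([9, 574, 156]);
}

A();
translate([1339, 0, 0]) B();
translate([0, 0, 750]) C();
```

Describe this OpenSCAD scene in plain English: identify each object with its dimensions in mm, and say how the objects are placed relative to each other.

A is a table with a 1339×748 mm rectangular top, 41 mm thick, top surface at z = 750 mm, supported by four 72×72 mm square legs, each inset 32 mm from the nearest pair of top edges, running from the floor. Four apron rails, 72 mm thick and 116 mm tall, run between adjacent legs with their top edges flush with the underside of the top and their outer faces flush with the legs' outer faces.

B is an I-beam lying along x, 2808 mm long. Overall section height 184 mm. Two flanges 162 mm wide (y) and 29 mm thick, one on the floor and one at the top; a web 6 mm thick runs between them, centred on the flange width.

C is an open-topped rectangular box: outside dimensions 447×592×165 mm, with a uniform wall and base thickness of 9 mm. The base is a full 447×592 slab on the floor; four walls sit on top of the base. The front and back walls (the −y and +y sides) span the full width; the two side walls fit between them.

The I-beam is against the table's +x side, with their −y faces flush. The open box is on top of the table.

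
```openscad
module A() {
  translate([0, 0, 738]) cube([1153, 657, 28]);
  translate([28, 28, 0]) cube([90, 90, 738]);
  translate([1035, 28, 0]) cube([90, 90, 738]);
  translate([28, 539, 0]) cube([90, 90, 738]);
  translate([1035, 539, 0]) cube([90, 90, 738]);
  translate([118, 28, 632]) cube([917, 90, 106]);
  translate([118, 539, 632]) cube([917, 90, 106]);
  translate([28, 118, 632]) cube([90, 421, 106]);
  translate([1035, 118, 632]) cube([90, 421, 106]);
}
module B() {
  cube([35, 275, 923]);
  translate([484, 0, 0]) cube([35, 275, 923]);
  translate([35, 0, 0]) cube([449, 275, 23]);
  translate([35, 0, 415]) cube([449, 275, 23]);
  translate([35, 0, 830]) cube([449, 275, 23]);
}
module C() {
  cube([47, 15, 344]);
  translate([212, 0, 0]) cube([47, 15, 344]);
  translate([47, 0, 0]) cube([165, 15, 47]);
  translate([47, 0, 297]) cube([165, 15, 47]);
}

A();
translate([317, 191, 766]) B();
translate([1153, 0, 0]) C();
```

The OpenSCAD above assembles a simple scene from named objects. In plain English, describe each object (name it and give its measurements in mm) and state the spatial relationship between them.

A is a rectangular dining table. The top is 1153×657×28 mm with its upper surface at z = 766 mm. It stands on four 90×90 mm square legs, each inset 28 mm from the nearest pair of top edges, running from the floor to the underside of the top. Four apron rails, 90 mm thick and 106 mm tall, run between adjacent legs with their top edges flush with the underside of the top and their outer faces flush with the legs' outer faces.

B is an open bookshelf. Two side panels, each 35 mm thick, 275 mm deep and 923 mm tall, stand 519 mm apart (outside-to-outside). Between them sit 3 shelves, each 23 mm thick and 275 mm deep, spanning the full gap between the sides. The bottom shelf rests on the floor (its underside at z = 0) and the clear gap between one shelf's top and the next shelf's underside is 392 mm.

C is a picture frame with a 165×250 mm rectangular opening (x by z) and a uniform 47 mm border on every side. Frame depth is 15 mm along y. It is built from two vertical stiles running the full outside height and two horizontal rails spanning the gap between the stiles.

The bookshelf is on top of the table, centred. The picture frame is against the table's +x side, with their −y faces flush.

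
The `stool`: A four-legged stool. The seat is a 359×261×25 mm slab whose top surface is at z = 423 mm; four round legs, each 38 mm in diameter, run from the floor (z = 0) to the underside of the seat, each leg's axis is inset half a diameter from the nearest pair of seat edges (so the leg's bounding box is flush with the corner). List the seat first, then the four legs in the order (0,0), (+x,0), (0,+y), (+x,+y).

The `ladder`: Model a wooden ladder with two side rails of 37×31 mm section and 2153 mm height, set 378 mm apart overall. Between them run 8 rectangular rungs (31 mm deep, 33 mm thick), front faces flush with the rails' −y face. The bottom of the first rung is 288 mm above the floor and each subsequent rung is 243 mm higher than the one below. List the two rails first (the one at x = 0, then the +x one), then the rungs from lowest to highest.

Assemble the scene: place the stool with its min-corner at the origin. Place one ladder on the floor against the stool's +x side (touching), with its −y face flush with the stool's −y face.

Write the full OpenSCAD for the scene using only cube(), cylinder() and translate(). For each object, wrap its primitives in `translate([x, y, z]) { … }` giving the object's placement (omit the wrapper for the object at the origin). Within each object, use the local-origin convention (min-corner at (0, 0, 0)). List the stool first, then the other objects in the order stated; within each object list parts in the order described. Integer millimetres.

translate([0, 0, 398]) cube([359, 261, 25]);
translate([19, 19, 0]) cylinder(h = 398, r = 19);
translate([340, 19, 0]) cylinder(h = 398, r = 19);
translate([19, 242, 0]) cylinder(h = 398, r = 19);
translate([340, 242, 0]) cylinder(h = 398, r = 19);
translate([359, 0, 0]) {
  cube([37, 31, 2153]);
  translate([341, 0, 0]) cube([37, 31, 2153]);
  translate([37, 0, 288]) cube([304, 31, 33]);
  translate([37, 0, 531]) cube([304, 31, 33]);
  translate([37, 0, 774]) cube([304, 31, 33]);
  translate([37, 0, 1017]) cube([304, 31, 33]);
  translate([37, 0, 1260]) cube([304, 31, 33]);
  translate([37, 0, 1503]) cube([304, 31, 33]);
  translate([37, 0, 1746]) cube([304, 31, 33]);
  translate([37, 0, 1989]) cube([304, 31, 33]);
}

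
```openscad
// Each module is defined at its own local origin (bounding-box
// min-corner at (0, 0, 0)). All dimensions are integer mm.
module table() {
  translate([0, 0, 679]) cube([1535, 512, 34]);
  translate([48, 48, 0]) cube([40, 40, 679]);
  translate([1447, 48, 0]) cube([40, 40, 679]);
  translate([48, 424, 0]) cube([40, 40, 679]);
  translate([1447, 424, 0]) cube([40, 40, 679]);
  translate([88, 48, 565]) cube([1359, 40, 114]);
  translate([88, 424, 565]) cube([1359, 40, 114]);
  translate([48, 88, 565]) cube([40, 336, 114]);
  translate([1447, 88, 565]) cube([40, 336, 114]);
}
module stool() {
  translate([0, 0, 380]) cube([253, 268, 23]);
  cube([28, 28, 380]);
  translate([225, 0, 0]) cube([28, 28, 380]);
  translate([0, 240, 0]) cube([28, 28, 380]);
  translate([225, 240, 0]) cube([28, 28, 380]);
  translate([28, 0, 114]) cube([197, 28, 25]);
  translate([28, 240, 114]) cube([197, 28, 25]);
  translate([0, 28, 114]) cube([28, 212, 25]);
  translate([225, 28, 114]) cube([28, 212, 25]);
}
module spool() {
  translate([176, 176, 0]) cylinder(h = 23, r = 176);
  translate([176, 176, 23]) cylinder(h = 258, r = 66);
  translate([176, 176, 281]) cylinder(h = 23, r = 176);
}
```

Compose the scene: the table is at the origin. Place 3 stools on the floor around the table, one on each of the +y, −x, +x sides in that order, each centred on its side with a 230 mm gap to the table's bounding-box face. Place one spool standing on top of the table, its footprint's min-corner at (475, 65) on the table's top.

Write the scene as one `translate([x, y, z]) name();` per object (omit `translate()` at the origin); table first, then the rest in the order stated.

table();
translate([641, 742, 0]) stool();
translate([-483, 122, 0]) stool();
translate([1765, 122, 0]) stool();
translate([475, 65, 713]) spool();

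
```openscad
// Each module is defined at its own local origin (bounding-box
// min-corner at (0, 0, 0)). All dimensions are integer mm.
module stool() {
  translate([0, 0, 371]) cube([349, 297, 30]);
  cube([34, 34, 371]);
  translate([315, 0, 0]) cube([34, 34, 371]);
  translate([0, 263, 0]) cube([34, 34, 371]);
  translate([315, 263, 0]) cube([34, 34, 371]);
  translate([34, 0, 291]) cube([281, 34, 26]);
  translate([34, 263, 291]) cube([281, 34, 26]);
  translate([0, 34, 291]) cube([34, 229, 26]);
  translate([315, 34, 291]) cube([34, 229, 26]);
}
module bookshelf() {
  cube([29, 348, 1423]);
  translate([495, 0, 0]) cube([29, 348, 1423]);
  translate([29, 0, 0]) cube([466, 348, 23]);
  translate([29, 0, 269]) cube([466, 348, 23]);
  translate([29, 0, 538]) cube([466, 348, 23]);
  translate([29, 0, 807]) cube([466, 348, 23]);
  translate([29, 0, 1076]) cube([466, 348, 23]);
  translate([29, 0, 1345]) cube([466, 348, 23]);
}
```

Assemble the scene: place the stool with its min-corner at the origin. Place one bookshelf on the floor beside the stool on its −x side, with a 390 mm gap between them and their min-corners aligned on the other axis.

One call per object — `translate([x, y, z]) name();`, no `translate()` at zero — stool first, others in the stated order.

stool();
translate([-914, 0, 0]) bookshelf();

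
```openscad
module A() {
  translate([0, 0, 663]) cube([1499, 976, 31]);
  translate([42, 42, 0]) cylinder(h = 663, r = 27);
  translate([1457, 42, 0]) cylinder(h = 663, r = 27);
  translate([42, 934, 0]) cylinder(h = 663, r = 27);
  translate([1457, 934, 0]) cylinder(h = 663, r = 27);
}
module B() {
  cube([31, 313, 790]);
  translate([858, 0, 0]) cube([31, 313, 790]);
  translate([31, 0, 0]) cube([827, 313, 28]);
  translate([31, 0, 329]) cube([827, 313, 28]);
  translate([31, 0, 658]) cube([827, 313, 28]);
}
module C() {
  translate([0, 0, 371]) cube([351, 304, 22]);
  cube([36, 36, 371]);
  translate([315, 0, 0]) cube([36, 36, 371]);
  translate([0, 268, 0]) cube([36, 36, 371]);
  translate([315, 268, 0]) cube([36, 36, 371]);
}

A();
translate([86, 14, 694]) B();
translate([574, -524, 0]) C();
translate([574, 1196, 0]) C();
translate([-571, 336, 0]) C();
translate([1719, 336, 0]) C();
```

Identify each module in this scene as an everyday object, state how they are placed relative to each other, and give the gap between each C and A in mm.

Each stool's nearest face is 220 mm from the table's bounding box.

A is a table. B is a bookshelf. C is a stool. The bookshelf is on top of the table. Four stools sit around the table at the −y, +y, −x, +x sides. The gap between each stool and the table is 220 mm.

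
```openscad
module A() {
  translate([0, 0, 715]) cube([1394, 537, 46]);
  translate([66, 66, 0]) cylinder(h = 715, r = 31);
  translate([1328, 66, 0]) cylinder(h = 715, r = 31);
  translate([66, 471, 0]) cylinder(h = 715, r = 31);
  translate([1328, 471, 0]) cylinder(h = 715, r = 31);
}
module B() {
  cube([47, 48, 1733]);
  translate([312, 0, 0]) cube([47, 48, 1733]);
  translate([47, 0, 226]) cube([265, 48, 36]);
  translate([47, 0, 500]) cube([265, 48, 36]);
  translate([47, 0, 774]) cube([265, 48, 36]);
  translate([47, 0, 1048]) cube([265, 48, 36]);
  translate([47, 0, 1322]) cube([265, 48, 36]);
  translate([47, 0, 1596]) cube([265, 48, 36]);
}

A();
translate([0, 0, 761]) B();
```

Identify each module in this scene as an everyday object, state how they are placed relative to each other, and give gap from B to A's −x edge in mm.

A is a table. B is a ladder. The ladder is on top of the table. The gap from the ladder to the table's −x edge is 0 mm.

The ladder's min-x is at 0; the table's min-x is 0; gap = 0 mm.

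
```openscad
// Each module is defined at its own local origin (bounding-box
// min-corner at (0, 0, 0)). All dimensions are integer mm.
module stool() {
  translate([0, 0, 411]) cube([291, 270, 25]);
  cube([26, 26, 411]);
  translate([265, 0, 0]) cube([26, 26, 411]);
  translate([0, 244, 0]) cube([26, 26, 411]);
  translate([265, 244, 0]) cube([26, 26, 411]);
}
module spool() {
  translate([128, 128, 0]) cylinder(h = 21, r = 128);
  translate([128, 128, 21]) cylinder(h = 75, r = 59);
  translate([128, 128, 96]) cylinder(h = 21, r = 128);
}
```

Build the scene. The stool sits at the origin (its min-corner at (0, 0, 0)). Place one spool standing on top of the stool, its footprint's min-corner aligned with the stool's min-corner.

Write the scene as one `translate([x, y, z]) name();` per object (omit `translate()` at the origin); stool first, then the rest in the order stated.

stool();
translate([0, 0, 436]) spool();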